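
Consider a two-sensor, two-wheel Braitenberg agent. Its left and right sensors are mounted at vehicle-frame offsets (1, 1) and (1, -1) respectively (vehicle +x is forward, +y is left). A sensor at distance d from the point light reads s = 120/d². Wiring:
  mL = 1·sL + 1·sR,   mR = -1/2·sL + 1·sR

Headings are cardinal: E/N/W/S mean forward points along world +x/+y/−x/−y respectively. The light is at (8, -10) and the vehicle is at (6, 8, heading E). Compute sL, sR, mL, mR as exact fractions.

left sensor world pos  = (7, 9); dL² = 362
right sensor world pos = (7, 7); dR² = 290
sL = 120/362 = 60/181
sR = 120/290 = 12/29
mL = 1·sL + 1·sR = 3912/5249
mR = -1/2·sL + 1·sR = 1302/5249

60/181 12/29 3912/5249 1302/5249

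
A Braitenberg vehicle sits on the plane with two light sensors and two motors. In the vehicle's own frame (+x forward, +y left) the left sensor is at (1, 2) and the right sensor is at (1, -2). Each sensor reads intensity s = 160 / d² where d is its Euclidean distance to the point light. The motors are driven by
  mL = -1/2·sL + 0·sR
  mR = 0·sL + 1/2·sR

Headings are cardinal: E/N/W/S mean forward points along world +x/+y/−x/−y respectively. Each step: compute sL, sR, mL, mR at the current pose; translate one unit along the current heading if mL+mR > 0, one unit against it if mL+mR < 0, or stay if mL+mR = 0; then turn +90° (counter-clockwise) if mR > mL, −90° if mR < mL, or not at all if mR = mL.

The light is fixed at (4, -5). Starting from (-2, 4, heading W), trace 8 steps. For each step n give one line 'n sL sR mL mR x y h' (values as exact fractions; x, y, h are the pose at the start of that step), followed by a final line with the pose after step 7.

0 80/49 16/17 -40/49 8/17 -2 4 W
1 160/73 160/113 -80/73 80/113 -1 4 S
2 1 2 -1/2 1 -1 5 E
3 160/157 32/25 -80/157 16/25 0 5 N
4 80/53 80/97 -40/53 40/97 0 6 W
5 160/101 32/25 -80/101 16/25 1 6 S
6 4/5 20/13 -2/5 10/13 1 7 E
7 32/37 160/169 -16/37 80/169 2 7 N
final 2 8 W

n=0: pose=(-2,4,W); sL=80/49, sR=16/17; mL=-40/49, mR=8/17; mL+mR=-288/833 → advance -1; mR−mL=1072/833 → turn +1·90°
n=1: pose=(-1,4,S); sL=160/73, sR=160/113; mL=-80/73, mR=80/113; mL+mR=-3200/8249 → advance -1; mR−mL=14880/8249 → turn +1·90°
n=2: pose=(-1,5,E); sL=1, sR=2; mL=-1/2, mR=1; mL+mR=1/2 → advance +1; mR−mL=3/2 → turn +1·90°
n=3: pose=(0,5,N); sL=160/157, sR=32/25; mL=-80/157, mR=16/25; mL+mR=512/3925 → advance +1; mR−mL=4512/3925 → turn +1·90°
n=4: pose=(0,6,W); sL=80/53, sR=80/97; mL=-40/53, mR=40/97; mL+mR=-1760/5141 → advance -1; mR−mL=6000/5141 → turn +1·90°
n=5: pose=(1,6,S); sL=160/101, sR=32/25; mL=-80/101, mR=16/25; mL+mR=-384/2525 → advance -1; mR−mL=3616/2525 → turn +1·90°
n=6: pose=(1,7,E); sL=4/5, sR=20/13; mL=-2/5, mR=10/13; mL+mR=24/65 → advance +1; mR−mL=76/65 → turn +1·90°
n=7: pose=(2,7,N); sL=32/37, sR=160/169; mL=-16/37, mR=80/169; mL+mR=256/6253 → advance +1; mR−mL=5664/6253 → turn +1·90°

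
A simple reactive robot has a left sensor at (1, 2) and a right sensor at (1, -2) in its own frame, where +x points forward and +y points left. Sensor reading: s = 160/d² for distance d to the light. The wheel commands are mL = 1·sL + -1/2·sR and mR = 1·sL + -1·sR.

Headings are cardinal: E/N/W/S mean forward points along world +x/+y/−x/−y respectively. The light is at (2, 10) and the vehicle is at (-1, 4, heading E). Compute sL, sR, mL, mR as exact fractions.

8 40/17 116/17 96/17

left sensor world pos  = (0, 6); dL² = 20
right sensor world pos = (0, 2); dR² = 68
sL = 160/20 = 8
sR = 160/68 = 40/17
mL = 1·sL + -1/2·sR = 116/17
mR = 1·sL + -1·sR = 96/17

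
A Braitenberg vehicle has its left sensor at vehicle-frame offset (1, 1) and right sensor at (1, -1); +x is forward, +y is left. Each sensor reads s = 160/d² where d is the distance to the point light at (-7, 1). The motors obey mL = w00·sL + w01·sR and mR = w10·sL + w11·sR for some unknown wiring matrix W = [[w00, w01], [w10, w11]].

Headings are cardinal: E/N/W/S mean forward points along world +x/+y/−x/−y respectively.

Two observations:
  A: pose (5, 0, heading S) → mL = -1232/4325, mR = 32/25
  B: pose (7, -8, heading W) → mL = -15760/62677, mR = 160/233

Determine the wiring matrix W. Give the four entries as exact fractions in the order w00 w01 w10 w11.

-1 1/2 0 1

obs A: pose=(5,0,S) → sL=160/173, sR=32/25, mL=-1232/4325, mR=32/25
obs B: pose=(7,-8,W) → sL=160/269, sR=160/233, mL=-15760/62677, mR=160/233
sensor matrix S = [[160/173, 32/25], [160/269, 160/233]]; det S = -6844416/54215605
solve [mL_A; mL_B] = S·[w00; w01] and [mR_A; mR_B] = S·[w10; w11]:
  w00 = -1, w01 = 1/2, w10 = 0, w11 = 1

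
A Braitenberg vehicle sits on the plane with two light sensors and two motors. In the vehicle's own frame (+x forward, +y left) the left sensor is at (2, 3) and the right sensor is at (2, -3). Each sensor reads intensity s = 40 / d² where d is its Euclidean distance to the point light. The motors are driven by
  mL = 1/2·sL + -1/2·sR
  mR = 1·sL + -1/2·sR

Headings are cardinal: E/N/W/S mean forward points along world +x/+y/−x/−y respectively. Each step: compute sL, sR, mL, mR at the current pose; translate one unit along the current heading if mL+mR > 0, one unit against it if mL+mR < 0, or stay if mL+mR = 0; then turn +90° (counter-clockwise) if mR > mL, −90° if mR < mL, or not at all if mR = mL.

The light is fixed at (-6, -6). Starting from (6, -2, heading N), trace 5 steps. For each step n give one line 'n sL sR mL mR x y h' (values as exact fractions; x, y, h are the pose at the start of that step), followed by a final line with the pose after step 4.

n=0: pose=(6,-2,N); sL=40/117, sR=40/261; mL=320/3393, mR=100/377; mL+mR=1220/3393 → advance +1; mR−mL=20/117 → turn +1·90°
n=1: pose=(6,-1,W); sL=5/13, sR=10/41; mL=75/1066, mR=140/533; mL+mR=355/1066 → advance +1; mR−mL=5/26 → turn +1·90°
n=2: pose=(5,-1,S); sL=8/41, sR=40/73; mL=-528/2993, mR=-236/2993; mL+mR=-764/2993 → advance -1; mR−mL=4/41 → turn +1·90°
n=3: pose=(5,0,E); sL=4/25, sR=20/89; mL=-72/2225, mR=106/2225; mL+mR=34/2225 → advance +1; mR−mL=2/25 → turn +1·90°
n=4: pose=(6,0,N); sL=8/29, sR=40/289; mL=576/8381, mR=1732/8381; mL+mR=2308/8381 → advance +1; mR−mL=4/29 → turn +1·90°

0 40/117 40/261 320/3393 100/377 6 -2 N
1 5/13 10/41 75/1066 140/533 6 -1 W
2 8/41 40/73 -528/2993 -236/2993 5 -1 S
3 4/25 20/89 -72/2225 106/2225 5 0 E
4 8/29 40/289 576/8381 1732/8381 6 0 N
final 6 1 W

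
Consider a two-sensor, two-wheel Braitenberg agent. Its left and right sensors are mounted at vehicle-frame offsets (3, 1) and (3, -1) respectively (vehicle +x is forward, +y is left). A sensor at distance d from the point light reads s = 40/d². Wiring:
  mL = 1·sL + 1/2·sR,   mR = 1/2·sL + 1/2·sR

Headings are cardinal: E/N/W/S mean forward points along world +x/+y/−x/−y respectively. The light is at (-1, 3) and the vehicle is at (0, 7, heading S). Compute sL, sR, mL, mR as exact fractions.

8 40 28 24

left sensor world pos  = (1, 4); dL² = 5
right sensor world pos = (-1, 4); dR² = 1
sL = 40/5 = 8
sR = 40/1 = 40
mL = 1·sL + 1/2·sR = 28
mR = 1/2·sL + 1/2·sR = 24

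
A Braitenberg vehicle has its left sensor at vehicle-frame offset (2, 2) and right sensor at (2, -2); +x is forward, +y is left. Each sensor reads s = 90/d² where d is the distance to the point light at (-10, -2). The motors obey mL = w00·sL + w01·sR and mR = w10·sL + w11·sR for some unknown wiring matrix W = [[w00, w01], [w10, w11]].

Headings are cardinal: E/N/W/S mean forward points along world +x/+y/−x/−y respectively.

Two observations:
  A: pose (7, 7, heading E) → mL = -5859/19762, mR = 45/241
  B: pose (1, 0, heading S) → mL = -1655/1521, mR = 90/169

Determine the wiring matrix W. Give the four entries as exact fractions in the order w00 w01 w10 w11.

obs A: pose=(7,7,E) → sL=45/241, sR=9/41, mL=-5859/19762, mR=45/241
obs B: pose=(1,0,S) → sL=90/169, sR=10/9, mL=-1655/1521, mR=90/169
sensor matrix S = [[45/241, 9/41], [90/169, 10/9]]; det S = 151240/1669889
solve [mL_A; mL_B] = S·[w00; w01] and [mR_A; mR_B] = S·[w10; w11]:
  w00 = -1, w01 = -1/2, w10 = 1, w11 = 0

-1 -1/2 1 0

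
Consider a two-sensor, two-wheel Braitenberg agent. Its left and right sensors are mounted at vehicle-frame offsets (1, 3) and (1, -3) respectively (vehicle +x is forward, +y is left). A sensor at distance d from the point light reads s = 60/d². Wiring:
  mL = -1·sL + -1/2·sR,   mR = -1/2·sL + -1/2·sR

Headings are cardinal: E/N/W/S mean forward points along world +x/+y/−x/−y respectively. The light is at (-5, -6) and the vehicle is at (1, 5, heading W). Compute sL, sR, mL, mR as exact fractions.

60/89 60/221 -15930/19669 -9300/19669

left sensor world pos  = (0, 2); dL² = 89
right sensor world pos = (0, 8); dR² = 221
sL = 60/89 = 60/89
sR = 60/221 = 60/221
mL = -1·sL + -1/2·sR = -15930/19669
mR = -1/2·sL + -1/2·sR = -9300/19669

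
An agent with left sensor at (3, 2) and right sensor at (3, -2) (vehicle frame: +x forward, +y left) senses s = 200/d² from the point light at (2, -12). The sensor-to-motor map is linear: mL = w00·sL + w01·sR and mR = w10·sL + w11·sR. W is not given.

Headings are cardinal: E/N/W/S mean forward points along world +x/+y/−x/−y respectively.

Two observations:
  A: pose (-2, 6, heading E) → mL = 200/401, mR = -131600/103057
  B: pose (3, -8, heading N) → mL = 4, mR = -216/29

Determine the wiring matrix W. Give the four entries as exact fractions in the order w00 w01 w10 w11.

1 0 -1 -1

obs A: pose=(-2,6,E) → sL=200/401, sR=200/257, mL=200/401, mR=-131600/103057
obs B: pose=(3,-8,N) → sL=4, sR=100/29, mL=4, mR=-216/29
sensor matrix S = [[200/401, 200/257], [4, 100/29]]; det S = -4163200/2988653
solve [mL_A; mL_B] = S·[w00; w01] and [mR_A; mR_B] = S·[w10; w11]:
  w00 = 1, w01 = 0, w10 = -1, w11 = -1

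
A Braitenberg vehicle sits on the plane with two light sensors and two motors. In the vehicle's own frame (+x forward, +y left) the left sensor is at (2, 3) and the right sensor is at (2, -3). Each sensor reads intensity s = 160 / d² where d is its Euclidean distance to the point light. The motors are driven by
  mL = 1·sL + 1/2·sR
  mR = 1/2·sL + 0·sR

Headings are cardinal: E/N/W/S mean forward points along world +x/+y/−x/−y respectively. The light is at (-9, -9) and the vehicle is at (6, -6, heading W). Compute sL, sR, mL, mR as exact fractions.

left sensor world pos  = (4, -9); dL² = 169
right sensor world pos = (4, -3); dR² = 205
sL = 160/169 = 160/169
sR = 160/205 = 32/41
mL = 1·sL + 1/2·sR = 9264/6929
mR = 1/2·sL + 0·sR = 80/169

160/169 32/41 9264/6929 80/169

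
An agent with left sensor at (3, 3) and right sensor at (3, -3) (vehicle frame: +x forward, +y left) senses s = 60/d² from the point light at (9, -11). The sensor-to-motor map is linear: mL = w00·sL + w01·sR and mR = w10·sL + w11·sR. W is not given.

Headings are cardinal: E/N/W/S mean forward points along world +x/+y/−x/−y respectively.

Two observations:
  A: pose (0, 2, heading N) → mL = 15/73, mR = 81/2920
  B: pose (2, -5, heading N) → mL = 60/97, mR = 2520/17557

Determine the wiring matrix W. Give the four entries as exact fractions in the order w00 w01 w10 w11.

0 1 -1/2 1/2

obs A: pose=(0,2,N) → sL=3/20, sR=15/73, mL=15/73, mR=81/2920
obs B: pose=(2,-5,N) → sL=60/181, sR=60/97, mL=60/97, mR=2520/17557
sensor matrix S = [[3/20, 15/73], [60/181, 60/97]]; det S = 31617/1281661
solve [mL_A; mL_B] = S·[w00; w01] and [mR_A; mR_B] = S·[w10; w11]:
  w00 = 0, w01 = 1, w10 = -1/2, w11 = 1/2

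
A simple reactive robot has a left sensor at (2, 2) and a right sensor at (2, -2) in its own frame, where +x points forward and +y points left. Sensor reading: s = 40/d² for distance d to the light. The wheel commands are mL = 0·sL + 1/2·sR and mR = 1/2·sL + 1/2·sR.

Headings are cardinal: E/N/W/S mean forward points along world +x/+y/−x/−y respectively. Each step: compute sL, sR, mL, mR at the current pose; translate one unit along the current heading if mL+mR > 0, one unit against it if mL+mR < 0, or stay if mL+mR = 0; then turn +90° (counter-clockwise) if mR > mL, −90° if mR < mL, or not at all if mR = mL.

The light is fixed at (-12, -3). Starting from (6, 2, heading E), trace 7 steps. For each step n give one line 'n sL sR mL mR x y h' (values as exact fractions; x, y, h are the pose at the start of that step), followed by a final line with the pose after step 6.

n=0: pose=(6,2,E); sL=40/449, sR=40/409; mL=20/409, mR=17160/183641; mL+mR=26140/183641 → advance +1; mR−mL=20/449 → turn +1·90°
n=1: pose=(7,2,N); sL=20/169, sR=4/49; mL=2/49, mR=828/8281; mL+mR=1166/8281 → advance +1; mR−mL=10/169 → turn +1·90°
n=2: pose=(7,3,W); sL=8/61, sR=40/353; mL=20/353, mR=2632/21533; mL+mR=3852/21533 → advance +1; mR−mL=4/61 → turn +1·90°
n=3: pose=(6,3,S); sL=5/52, sR=5/34; mL=5/68, mR=215/1768; mL+mR=345/1768 → advance +1; mR−mL=5/104 → turn +1·90°
n=4: pose=(6,2,E); sL=40/449, sR=40/409; mL=20/409, mR=17160/183641; mL+mR=26140/183641 → advance +1; mR−mL=20/449 → turn +1·90°
n=5: pose=(7,2,N); sL=20/169, sR=4/49; mL=2/49, mR=828/8281; mL+mR=1166/8281 → advance +1; mR−mL=10/169 → turn +1·90°
n=6: pose=(7,3,W); sL=8/61, sR=40/353; mL=20/353, mR=2632/21533; mL+mR=3852/21533 → advance +1; mR−mL=4/61 → turn +1·90°

0 40/449 40/409 20/409 17160/183641 6 2 E
1 20/169 4/49 2/49 828/8281 7 2 N
2 8/61 40/353 20/353 2632/21533 7 3 W
3 5/52 5/34 5/68 215/1768 6 3 S
4 40/449 40/409 20/409 17160/183641 6 2 E
5 20/169 4/49 2/49 828/8281 7 2 N
6 8/61 40/353 20/353 2632/21533 7 3 W
final 6 3 S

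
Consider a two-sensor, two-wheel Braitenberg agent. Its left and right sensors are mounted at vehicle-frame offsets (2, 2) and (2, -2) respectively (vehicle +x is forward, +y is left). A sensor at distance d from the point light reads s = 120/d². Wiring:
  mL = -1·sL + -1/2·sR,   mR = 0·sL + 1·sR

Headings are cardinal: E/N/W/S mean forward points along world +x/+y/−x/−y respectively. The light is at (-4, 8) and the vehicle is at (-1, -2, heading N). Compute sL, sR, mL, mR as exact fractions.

24/13 120/89 -2916/1157 120/89

left sensor world pos  = (-3, 0); dL² = 65
right sensor world pos = (1, 0); dR² = 89
sL = 120/65 = 24/13
sR = 120/89 = 120/89
mL = -1·sL + -1/2·sR = -2916/1157
mR = 0·sL + 1·sR = 120/89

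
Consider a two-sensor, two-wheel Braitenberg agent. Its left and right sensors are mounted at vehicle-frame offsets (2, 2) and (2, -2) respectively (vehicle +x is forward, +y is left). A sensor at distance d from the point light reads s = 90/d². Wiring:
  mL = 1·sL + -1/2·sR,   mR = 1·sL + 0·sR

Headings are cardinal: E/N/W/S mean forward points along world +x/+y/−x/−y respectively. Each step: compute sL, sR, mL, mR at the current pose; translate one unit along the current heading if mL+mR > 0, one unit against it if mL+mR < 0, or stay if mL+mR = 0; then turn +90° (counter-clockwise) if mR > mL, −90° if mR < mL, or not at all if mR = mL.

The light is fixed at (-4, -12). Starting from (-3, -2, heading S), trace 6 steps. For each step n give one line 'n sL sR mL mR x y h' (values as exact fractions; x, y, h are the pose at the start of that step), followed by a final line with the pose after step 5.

n=0: pose=(-3,-2,S); sL=90/73, sR=18/13; mL=513/949, mR=90/73; mL+mR=1683/949 → advance +1; mR−mL=9/13 → turn +1·90°
n=1: pose=(-3,-3,E); sL=9/13, sR=45/29; mL=-63/754, mR=9/13; mL+mR=459/754 → advance +1; mR−mL=45/58 → turn +1·90°
n=2: pose=(-2,-3,N); sL=90/121, sR=90/137; mL=6885/16577, mR=90/121; mL+mR=19215/16577 → advance +1; mR−mL=45/137 → turn +1·90°
n=3: pose=(-2,-2,W); sL=45/32, sR=5/8; mL=35/32, mR=45/32; mL+mR=5/2 → advance +1; mR−mL=5/16 → turn +1·90°
n=4: pose=(-3,-2,S); sL=90/73, sR=18/13; mL=513/949, mR=90/73; mL+mR=1683/949 → advance +1; mR−mL=9/13 → turn +1·90°
n=5: pose=(-3,-3,E); sL=9/13, sR=45/29; mL=-63/754, mR=9/13; mL+mR=459/754 → advance +1; mR−mL=45/58 → turn +1·90°

0 90/73 18/13 513/949 90/73 -3 -2 S
1 9/13 45/29 -63/754 9/13 -3 -3 E
2 90/121 90/137 6885/16577 90/121 -2 -3 N
3 45/32 5/8 35/32 45/32 -2 -2 W
4 90/73 18/13 513/949 90/73 -3 -2 S
5 9/13 45/29 -63/754 9/13 -3 -3 E
final -2 -3 N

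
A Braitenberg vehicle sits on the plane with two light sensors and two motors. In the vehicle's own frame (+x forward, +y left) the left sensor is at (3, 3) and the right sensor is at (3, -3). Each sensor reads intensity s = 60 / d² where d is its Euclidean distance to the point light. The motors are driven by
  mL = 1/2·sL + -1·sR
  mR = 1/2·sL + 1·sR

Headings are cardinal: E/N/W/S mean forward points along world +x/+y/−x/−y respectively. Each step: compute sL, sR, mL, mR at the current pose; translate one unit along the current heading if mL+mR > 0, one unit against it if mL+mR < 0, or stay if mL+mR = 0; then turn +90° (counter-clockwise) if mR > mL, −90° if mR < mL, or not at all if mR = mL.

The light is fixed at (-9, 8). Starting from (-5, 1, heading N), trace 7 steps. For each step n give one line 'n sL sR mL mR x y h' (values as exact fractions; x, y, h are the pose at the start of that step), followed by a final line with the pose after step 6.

n=0: pose=(-5,1,N); sL=60/17, sR=12/13; mL=186/221, mR=594/221; mL+mR=60/17 → advance +1; mR−mL=24/13 → turn +1·90°
n=1: pose=(-5,2,W); sL=30/41, sR=6; mL=-231/41, mR=261/41; mL+mR=30/41 → advance +1; mR−mL=12 → turn +1·90°
n=2: pose=(-6,2,S); sL=20/39, sR=20/27; mL=-170/351, mR=350/351; mL+mR=20/39 → advance +1; mR−mL=40/27 → turn +1·90°
n=3: pose=(-6,1,E); sL=15/13, sR=15/34; mL=30/221, mR=225/221; mL+mR=15/13 → advance +1; mR−mL=15/17 → turn +1·90°
n=4: pose=(-5,1,N); sL=60/17, sR=12/13; mL=186/221, mR=594/221; mL+mR=60/17 → advance +1; mR−mL=24/13 → turn +1·90°
n=5: pose=(-5,2,W); sL=30/41, sR=6; mL=-231/41, mR=261/41; mL+mR=30/41 → advance +1; mR−mL=12 → turn +1·90°
n=6: pose=(-6,2,S); sL=20/39, sR=20/27; mL=-170/351, mR=350/351; mL+mR=20/39 → advance +1; mR−mL=40/27 → turn +1·90°

0 60/17 12/13 186/221 594/221 -5 1 N
1 30/41 6 -231/41 261/41 -5 2 W
2 20/39 20/27 -170/351 350/351 -6 2 S
3 15/13 15/34 30/221 225/221 -6 1 E
4 60/17 12/13 186/221 594/221 -5 1 N
5 30/41 6 -231/41 261/41 -5 2 W
6 20/39 20/27 -170/351 350/351 -6 2 S
final -6 1 E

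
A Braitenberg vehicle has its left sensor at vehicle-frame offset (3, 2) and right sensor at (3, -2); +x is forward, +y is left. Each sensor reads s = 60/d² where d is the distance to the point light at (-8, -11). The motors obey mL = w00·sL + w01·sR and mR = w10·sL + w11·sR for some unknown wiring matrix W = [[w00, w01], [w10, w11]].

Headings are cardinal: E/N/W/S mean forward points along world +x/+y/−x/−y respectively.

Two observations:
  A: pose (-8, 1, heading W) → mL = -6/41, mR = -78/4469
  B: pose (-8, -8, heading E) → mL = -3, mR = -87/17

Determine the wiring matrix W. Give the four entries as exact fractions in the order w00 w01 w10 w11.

obs A: pose=(-8,1,W) → sL=60/109, sR=12/41, mL=-6/41, mR=-78/4469
obs B: pose=(-8,-8,E) → sL=30/17, sR=6, mL=-3, mR=-87/17
sensor matrix S = [[60/109, 12/41], [30/17, 6]]; det S = 211680/75973
solve [mL_A; mL_B] = S·[w00; w01] and [mR_A; mR_B] = S·[w10; w11]:
  w00 = 0, w01 = -1/2, w10 = 1/2, w11 = -1

0 -1/2 1/2 -1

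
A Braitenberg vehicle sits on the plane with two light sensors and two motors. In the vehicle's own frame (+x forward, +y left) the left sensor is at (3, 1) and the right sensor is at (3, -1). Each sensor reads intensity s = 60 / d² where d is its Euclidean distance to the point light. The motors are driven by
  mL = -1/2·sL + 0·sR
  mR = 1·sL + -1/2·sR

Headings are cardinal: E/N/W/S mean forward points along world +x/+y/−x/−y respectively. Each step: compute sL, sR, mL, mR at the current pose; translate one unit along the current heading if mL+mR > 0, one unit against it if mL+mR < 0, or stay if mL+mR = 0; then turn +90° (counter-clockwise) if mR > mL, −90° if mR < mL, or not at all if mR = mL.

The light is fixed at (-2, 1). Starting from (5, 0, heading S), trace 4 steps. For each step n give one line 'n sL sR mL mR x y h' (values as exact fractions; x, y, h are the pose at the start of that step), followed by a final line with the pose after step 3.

0 3/4 15/13 -3/8 9/52 5 0 S
1 60/101 60/101 -30/101 30/101 5 1 E
2 4/3 60/73 -2/3 202/219 5 1 N
3 15/4 3 -15/8 9/4 5 2 W
final 4 2 S

n=0: pose=(5,0,S); sL=3/4, sR=15/13; mL=-3/8, mR=9/52; mL+mR=-21/104 → advance -1; mR−mL=57/104 → turn +1·90°
n=1: pose=(5,1,E); sL=60/101, sR=60/101; mL=-30/101, mR=30/101; mL+mR=0 → advance +0; mR−mL=60/101 → turn +1·90°
n=2: pose=(5,1,N); sL=4/3, sR=60/73; mL=-2/3, mR=202/219; mL+mR=56/219 → advance +1; mR−mL=116/73 → turn +1·90°
n=3: pose=(5,2,W); sL=15/4, sR=3; mL=-15/8, mR=9/4; mL+mR=3/8 → advance +1; mR−mL=33/8 → turn +1·90°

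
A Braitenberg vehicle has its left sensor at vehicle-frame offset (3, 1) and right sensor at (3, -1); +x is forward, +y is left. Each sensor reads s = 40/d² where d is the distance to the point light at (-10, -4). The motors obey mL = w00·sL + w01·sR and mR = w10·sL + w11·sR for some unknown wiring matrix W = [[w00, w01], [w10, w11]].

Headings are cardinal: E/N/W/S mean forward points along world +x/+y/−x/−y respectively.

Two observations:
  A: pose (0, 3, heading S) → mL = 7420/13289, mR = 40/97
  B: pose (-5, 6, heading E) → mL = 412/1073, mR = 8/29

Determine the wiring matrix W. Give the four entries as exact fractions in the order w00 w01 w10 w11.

1/2 1 0 1

obs A: pose=(0,3,S) → sL=40/137, sR=40/97, mL=7420/13289, mR=40/97
obs B: pose=(-5,6,E) → sL=8/37, sR=8/29, mL=412/1073, mR=8/29
sensor matrix S = [[40/137, 40/97], [8/37, 8/29]]; det S = -122880/14259097
solve [mL_A; mL_B] = S·[w00; w01] and [mR_A; mR_B] = S·[w10; w11]:
  w00 = 1/2, w01 = 1, w10 = 0, w11 = 1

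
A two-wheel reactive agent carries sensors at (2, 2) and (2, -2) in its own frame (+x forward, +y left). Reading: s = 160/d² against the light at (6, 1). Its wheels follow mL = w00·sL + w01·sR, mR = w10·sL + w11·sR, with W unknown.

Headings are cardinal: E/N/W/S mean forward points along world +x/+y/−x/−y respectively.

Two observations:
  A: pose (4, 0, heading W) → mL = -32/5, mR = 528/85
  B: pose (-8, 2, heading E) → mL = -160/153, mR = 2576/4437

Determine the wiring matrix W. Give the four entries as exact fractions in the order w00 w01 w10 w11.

-1 0 -1/2 1

obs A: pose=(4,0,W) → sL=32/5, sR=160/17, mL=-32/5, mR=528/85
obs B: pose=(-8,2,E) → sL=160/153, sR=32/29, mL=-160/153, mR=2576/4437
sensor matrix S = [[32/5, 160/17], [160/153, 32/29]]; det S = -1048576/377145
solve [mL_A; mL_B] = S·[w00; w01] and [mR_A; mR_B] = S·[w10; w11]:
  w00 = -1, w01 = 0, w10 = -1/2, w11 = 1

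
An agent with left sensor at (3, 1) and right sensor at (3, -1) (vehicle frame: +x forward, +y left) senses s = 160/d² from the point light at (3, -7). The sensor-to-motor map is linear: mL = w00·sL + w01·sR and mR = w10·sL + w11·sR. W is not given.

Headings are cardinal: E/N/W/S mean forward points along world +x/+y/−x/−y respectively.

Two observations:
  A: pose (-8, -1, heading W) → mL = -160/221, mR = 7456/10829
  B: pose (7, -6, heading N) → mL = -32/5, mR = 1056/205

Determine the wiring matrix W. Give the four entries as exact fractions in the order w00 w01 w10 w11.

-1 0 1/2 1/2

obs A: pose=(-8,-1,W) → sL=160/221, sR=32/49, mL=-160/221, mR=7456/10829
obs B: pose=(7,-6,N) → sL=32/5, sR=160/41, mL=-32/5, mR=1056/205
sensor matrix S = [[160/221, 32/49], [32/5, 160/41]]; det S = -3006464/2219945
solve [mL_A; mL_B] = S·[w00; w01] and [mR_A; mR_B] = S·[w10; w11]:
  w00 = -1, w01 = 0, w10 = 1/2, w11 = 1/2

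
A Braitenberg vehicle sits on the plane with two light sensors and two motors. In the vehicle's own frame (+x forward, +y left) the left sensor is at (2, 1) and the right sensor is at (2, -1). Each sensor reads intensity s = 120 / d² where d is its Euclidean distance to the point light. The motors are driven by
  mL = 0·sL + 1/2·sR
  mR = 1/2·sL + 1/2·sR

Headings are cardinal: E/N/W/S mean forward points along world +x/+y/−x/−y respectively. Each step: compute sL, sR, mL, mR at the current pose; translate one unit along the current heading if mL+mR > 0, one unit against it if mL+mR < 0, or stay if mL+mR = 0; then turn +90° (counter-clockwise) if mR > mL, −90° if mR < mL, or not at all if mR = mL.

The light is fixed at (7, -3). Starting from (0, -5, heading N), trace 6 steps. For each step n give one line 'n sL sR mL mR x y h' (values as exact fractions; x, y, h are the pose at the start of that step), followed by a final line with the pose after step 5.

0 15/8 10/3 5/3 125/48 0 -5 N
1 24/17 40/27 20/27 664/459 0 -4 W
2 60/29 4/3 2/3 148/87 -1 -4 S
3 120/37 8/3 4/3 328/111 -1 -5 E
4 15/8 10/3 5/3 125/48 0 -5 N
5 24/17 40/27 20/27 664/459 0 -4 W
final -1 -4 S

n=0: pose=(0,-5,N); sL=15/8, sR=10/3; mL=5/3, mR=125/48; mL+mR=205/48 → advance +1; mR−mL=15/16 → turn +1·90°
n=1: pose=(0,-4,W); sL=24/17, sR=40/27; mL=20/27, mR=664/459; mL+mR=1004/459 → advance +1; mR−mL=12/17 → turn +1·90°
n=2: pose=(-1,-4,S); sL=60/29, sR=4/3; mL=2/3, mR=148/87; mL+mR=206/87 → advance +1; mR−mL=30/29 → turn +1·90°
n=3: pose=(-1,-5,E); sL=120/37, sR=8/3; mL=4/3, mR=328/111; mL+mR=476/111 → advance +1; mR−mL=60/37 → turn +1·90°
n=4: pose=(0,-5,N); sL=15/8, sR=10/3; mL=5/3, mR=125/48; mL+mR=205/48 → advance +1; mR−mL=15/16 → turn +1·90°
n=5: pose=(0,-4,W); sL=24/17, sR=40/27; mL=20/27, mR=664/459; mL+mR=1004/459 → advance +1; mR−mL=12/17 → turn +1·90°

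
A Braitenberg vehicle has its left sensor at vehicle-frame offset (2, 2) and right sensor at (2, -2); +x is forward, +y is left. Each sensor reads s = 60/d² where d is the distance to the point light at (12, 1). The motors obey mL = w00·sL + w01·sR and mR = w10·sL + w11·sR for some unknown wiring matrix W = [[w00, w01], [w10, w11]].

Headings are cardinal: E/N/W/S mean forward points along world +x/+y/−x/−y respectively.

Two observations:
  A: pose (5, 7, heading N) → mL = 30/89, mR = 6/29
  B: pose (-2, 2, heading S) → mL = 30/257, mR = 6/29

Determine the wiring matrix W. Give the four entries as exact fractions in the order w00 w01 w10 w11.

obs A: pose=(5,7,N) → sL=12/29, sR=60/89, mL=30/89, mR=6/29
obs B: pose=(-2,2,S) → sL=12/29, sR=60/257, mL=30/257, mR=6/29
sensor matrix S = [[12/29, 60/89], [12/29, 60/257]]; det S = -120960/663317
solve [mL_A; mL_B] = S·[w00; w01] and [mR_A; mR_B] = S·[w10; w11]:
  w00 = 0, w01 = 1/2, w10 = 1/2, w11 = 0

0 1/2 1/2 0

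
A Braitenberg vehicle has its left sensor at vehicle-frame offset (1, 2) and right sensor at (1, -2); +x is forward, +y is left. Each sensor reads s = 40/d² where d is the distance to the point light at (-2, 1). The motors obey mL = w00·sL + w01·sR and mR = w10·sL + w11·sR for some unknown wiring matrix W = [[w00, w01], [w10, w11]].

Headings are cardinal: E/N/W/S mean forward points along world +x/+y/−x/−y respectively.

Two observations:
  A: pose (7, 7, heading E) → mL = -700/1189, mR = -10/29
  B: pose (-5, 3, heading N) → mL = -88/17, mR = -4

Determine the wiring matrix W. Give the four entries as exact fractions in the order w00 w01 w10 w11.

obs A: pose=(7,7,E) → sL=10/41, sR=10/29, mL=-700/1189, mR=-10/29
obs B: pose=(-5,3,N) → sL=20/17, sR=4, mL=-88/17, mR=-4
sensor matrix S = [[10/41, 10/29], [20/17, 4]]; det S = 11520/20213
solve [mL_A; mL_B] = S·[w00; w01] and [mR_A; mR_B] = S·[w10; w11]:
  w00 = -1, w01 = -1, w10 = 0, w11 = -1

-1 -1 0 -1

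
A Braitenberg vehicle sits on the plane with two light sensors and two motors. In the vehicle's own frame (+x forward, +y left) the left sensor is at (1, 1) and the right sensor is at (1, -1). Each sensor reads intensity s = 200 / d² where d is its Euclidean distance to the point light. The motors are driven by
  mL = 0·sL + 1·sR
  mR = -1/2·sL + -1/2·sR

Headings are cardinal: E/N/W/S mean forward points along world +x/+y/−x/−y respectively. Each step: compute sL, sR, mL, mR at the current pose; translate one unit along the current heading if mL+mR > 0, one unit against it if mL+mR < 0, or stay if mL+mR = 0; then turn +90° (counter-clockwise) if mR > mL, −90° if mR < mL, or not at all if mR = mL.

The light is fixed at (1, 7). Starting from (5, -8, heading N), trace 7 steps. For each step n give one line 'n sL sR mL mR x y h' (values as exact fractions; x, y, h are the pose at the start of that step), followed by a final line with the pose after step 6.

0 40/41 200/221 200/221 -8520/9061 5 -8 N
1 4/5 100/157 100/157 -564/785 5 -9 E
2 40/61 200/293 200/293 -11960/17873 4 -9 S
3 25/41 10/13 10/13 -735/1066 4 -10 W
4 200/257 40/53 40/53 -10440/13621 3 -10 N
5 100/149 20/37 20/37 -3340/5513 3 -11 E
6 40/73 200/361 200/361 -14520/26353 2 -11 S
final 2 -12 W

n=0: pose=(5,-8,N); sL=40/41, sR=200/221; mL=200/221, mR=-8520/9061; mL+mR=-320/9061 → advance -1; mR−mL=-16720/9061 → turn -1·90°
n=1: pose=(5,-9,E); sL=4/5, sR=100/157; mL=100/157, mR=-564/785; mL+mR=-64/785 → advance -1; mR−mL=-1064/785 → turn -1·90°
n=2: pose=(4,-9,S); sL=40/61, sR=200/293; mL=200/293, mR=-11960/17873; mL+mR=240/17873 → advance +1; mR−mL=-24160/17873 → turn -1·90°
n=3: pose=(4,-10,W); sL=25/41, sR=10/13; mL=10/13, mR=-735/1066; mL+mR=85/1066 → advance +1; mR−mL=-1555/1066 → turn -1·90°
n=4: pose=(3,-10,N); sL=200/257, sR=40/53; mL=40/53, mR=-10440/13621; mL+mR=-160/13621 → advance -1; mR−mL=-20720/13621 → turn -1·90°
n=5: pose=(3,-11,E); sL=100/149, sR=20/37; mL=20/37, mR=-3340/5513; mL+mR=-360/5513 → advance -1; mR−mL=-6320/5513 → turn -1·90°
n=6: pose=(2,-11,S); sL=40/73, sR=200/361; mL=200/361, mR=-14520/26353; mL+mR=80/26353 → advance +1; mR−mL=-29120/26353 → turn -1·90°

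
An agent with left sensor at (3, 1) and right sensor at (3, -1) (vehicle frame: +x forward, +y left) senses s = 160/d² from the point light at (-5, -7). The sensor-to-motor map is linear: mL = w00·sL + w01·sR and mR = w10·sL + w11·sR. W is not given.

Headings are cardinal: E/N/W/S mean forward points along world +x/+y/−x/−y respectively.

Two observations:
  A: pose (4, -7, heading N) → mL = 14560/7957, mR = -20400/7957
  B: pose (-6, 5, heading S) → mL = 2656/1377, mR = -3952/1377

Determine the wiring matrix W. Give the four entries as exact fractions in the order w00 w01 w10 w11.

1/2 1/2 -1/2 -1

obs A: pose=(4,-7,N) → sL=160/73, sR=160/109, mL=14560/7957, mR=-20400/7957
obs B: pose=(-6,5,S) → sL=160/81, sR=32/17, mL=2656/1377, mR=-3952/1377
sensor matrix S = [[160/73, 160/109], [160/81, 32/17]]; det S = 13434880/10956789
solve [mL_A; mL_B] = S·[w00; w01] and [mR_A; mR_B] = S·[w10; w11]:
  w00 = 1/2, w01 = 1/2, w10 = -1/2, w11 = -1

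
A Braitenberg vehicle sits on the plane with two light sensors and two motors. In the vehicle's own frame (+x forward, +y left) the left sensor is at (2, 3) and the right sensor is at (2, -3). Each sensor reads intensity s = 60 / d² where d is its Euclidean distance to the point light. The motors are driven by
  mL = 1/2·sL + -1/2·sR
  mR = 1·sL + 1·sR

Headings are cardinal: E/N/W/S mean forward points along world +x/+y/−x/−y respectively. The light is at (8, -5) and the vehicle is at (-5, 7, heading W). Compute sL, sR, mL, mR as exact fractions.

10/51 2/15 8/255 28/85

left sensor world pos  = (-7, 4); dL² = 306
right sensor world pos = (-7, 10); dR² = 450
sL = 60/306 = 10/51
sR = 60/450 = 2/15
mL = 1/2·sL + -1/2·sR = 8/255
mR = 1·sL + 1·sR = 28/85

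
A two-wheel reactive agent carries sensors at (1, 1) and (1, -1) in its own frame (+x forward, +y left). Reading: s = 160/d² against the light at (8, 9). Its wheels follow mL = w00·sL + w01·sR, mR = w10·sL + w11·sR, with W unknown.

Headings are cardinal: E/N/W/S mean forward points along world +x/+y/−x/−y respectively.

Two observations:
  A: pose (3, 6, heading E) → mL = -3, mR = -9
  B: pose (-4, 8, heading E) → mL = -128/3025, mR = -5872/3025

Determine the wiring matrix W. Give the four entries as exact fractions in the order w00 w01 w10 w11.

obs A: pose=(3,6,E) → sL=8, sR=5, mL=-3, mR=-9
obs B: pose=(-4,8,E) → sL=160/121, sR=32/25, mL=-128/3025, mR=-5872/3025
sensor matrix S = [[8, 5], [160/121, 32/25]]; det S = 10976/3025
solve [mL_A; mL_B] = S·[w00; w01] and [mR_A; mR_B] = S·[w10; w11]:
  w00 = -1, w01 = 1, w10 = -1/2, w11 = -1

-1 1 -1/2 -1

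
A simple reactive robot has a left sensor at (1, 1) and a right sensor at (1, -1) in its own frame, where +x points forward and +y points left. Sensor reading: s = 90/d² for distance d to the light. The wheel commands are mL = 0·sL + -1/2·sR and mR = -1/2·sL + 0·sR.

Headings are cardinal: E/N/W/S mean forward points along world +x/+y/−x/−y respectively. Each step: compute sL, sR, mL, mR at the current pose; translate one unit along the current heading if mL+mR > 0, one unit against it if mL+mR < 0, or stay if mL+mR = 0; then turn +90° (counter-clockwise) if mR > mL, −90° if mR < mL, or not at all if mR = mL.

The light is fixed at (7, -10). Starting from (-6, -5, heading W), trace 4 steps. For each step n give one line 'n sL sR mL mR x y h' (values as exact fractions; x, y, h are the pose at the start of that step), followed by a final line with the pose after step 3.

n=0: pose=(-6,-5,W); sL=45/106, sR=45/116; mL=-45/232, mR=-45/212; mL+mR=-4995/12296 → advance -1; mR−mL=-225/12296 → turn -1·90°
n=1: pose=(-5,-5,N); sL=18/41, sR=90/157; mL=-45/157, mR=-9/41; mL+mR=-3258/6437 → advance -1; mR−mL=432/6437 → turn +1·90°
n=2: pose=(-5,-6,W); sL=45/89, sR=45/97; mL=-45/194, mR=-45/178; mL+mR=-4185/8633 → advance -1; mR−mL=-180/8633 → turn -1·90°
n=3: pose=(-4,-6,N); sL=90/169, sR=18/25; mL=-9/25, mR=-45/169; mL+mR=-2646/4225 → advance -1; mR−mL=396/4225 → turn +1·90°

0 45/106 45/116 -45/232 -45/212 -6 -5 W
1 18/41 90/157 -45/157 -9/41 -5 -5 N
2 45/89 45/97 -45/194 -45/178 -5 -6 W
3 90/169 18/25 -9/25 -45/169 -4 -6 N
final -4 -7 W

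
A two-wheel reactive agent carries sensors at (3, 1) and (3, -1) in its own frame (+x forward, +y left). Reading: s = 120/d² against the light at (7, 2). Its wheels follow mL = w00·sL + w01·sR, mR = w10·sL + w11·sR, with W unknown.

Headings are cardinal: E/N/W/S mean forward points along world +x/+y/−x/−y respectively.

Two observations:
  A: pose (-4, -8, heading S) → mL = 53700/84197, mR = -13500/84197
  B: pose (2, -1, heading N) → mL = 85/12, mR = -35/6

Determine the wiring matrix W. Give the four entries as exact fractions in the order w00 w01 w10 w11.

obs A: pose=(-4,-8,S) → sL=120/269, sR=120/313, mL=53700/84197, mR=-13500/84197
obs B: pose=(2,-1,N) → sL=10/3, sR=15/2, mL=85/12, mR=-35/6
sensor matrix S = [[120/269, 120/313], [10/3, 15/2]]; det S = 174100/84197
solve [mL_A; mL_B] = S·[w00; w01] and [mR_A; mR_B] = S·[w10; w11]:
  w00 = 1, w01 = 1/2, w10 = 1/2, w11 = -1

1 1/2 1/2 -1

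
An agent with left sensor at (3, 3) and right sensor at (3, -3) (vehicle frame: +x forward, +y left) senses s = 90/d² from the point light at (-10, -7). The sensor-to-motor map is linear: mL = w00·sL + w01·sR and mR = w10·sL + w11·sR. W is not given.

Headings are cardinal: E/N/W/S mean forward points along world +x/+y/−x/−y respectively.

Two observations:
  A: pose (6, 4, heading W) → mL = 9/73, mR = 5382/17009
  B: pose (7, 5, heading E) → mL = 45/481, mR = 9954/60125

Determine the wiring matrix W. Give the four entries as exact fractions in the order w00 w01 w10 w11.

obs A: pose=(6,4,W) → sL=90/233, sR=18/73, mL=9/73, mR=5382/17009
obs B: pose=(7,5,E) → sL=18/125, sR=90/481, mL=45/481, mR=9954/60125
sensor matrix S = [[90/233, 18/73], [18/125, 90/481]]; det S = 37600848/1022666125
solve [mL_A; mL_B] = S·[w00; w01] and [mR_A; mR_B] = S·[w10; w11]:
  w00 = 0, w01 = 1/2, w10 = 1/2, w11 = 1/2

0 1/2 1/2 1/2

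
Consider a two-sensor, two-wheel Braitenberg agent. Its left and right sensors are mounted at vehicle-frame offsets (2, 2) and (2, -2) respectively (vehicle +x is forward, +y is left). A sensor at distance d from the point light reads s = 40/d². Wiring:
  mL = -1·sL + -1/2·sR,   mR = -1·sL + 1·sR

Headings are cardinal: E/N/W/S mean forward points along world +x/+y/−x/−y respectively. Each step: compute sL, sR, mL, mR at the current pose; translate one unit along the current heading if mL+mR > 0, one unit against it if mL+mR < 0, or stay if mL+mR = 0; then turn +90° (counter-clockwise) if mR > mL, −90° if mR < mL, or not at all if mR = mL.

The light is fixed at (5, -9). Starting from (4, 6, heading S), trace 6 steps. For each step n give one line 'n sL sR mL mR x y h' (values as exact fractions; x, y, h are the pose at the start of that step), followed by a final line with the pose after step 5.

n=0: pose=(4,6,S); sL=4/17, sR=20/89; mL=-526/1513, mR=-16/1513; mL+mR=-542/1513 → advance -1; mR−mL=30/89 → turn +1·90°
n=1: pose=(4,7,E); sL=8/65, sR=40/197; mL=-2876/12805, mR=1024/12805; mL+mR=-1852/12805 → advance -1; mR−mL=60/197 → turn +1·90°
n=2: pose=(3,7,N); sL=2/17, sR=10/81; mL=-247/1377, mR=8/1377; mL+mR=-239/1377 → advance -1; mR−mL=5/27 → turn +1·90°
n=3: pose=(3,6,W); sL=8/37, sR=8/61; mL=-636/2257, mR=-192/2257; mL+mR=-828/2257 → advance -1; mR−mL=12/61 → turn +1·90°
n=4: pose=(4,6,S); sL=4/17, sR=20/89; mL=-526/1513, mR=-16/1513; mL+mR=-542/1513 → advance -1; mR−mL=30/89 → turn +1·90°
n=5: pose=(4,7,E); sL=8/65, sR=40/197; mL=-2876/12805, mR=1024/12805; mL+mR=-1852/12805 → advance -1; mR−mL=60/197 → turn +1·90°

0 4/17 20/89 -526/1513 -16/1513 4 6 S
1 8/65 40/197 -2876/12805 1024/12805 4 7 E
2 2/17 10/81 -247/1377 8/1377 3 7 N
3 8/37 8/61 -636/2257 -192/2257 3 6 W
4 4/17 20/89 -526/1513 -16/1513 4 6 S
5 8/65 40/197 -2876/12805 1024/12805 4 7 E
final 3 7 N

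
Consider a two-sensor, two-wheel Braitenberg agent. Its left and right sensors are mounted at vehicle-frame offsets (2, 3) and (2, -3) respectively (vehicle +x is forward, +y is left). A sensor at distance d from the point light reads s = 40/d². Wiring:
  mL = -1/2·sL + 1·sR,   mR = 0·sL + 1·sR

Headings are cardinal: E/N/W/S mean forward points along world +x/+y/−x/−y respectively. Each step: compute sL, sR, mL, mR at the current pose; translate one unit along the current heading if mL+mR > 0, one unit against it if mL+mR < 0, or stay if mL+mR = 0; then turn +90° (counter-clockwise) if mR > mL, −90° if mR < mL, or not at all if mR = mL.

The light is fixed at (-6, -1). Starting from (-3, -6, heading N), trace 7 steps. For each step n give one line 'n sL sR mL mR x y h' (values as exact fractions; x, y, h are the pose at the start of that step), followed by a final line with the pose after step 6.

0 40/9 8/9 -4/3 8/9 -3 -6 N
1 20/41 4 154/41 4 -3 -7 W
2 40/89 8/13 452/1157 8/13 -4 -7 S
3 5/4 10/29 -65/232 10/29 -4 -8 E
4 8/5 40/61 -44/305 40/61 -3 -8 N
5 20/41 4 154/41 4 -3 -7 W
6 40/89 8/13 452/1157 8/13 -4 -7 S
final -4 -8 E

n=0: pose=(-3,-6,N); sL=40/9, sR=8/9; mL=-4/3, mR=8/9; mL+mR=-4/9 → advance -1; mR−mL=20/9 → turn +1·90°
n=1: pose=(-3,-7,W); sL=20/41, sR=4; mL=154/41, mR=4; mL+mR=318/41 → advance +1; mR−mL=10/41 → turn +1·90°
n=2: pose=(-4,-7,S); sL=40/89, sR=8/13; mL=452/1157, mR=8/13; mL+mR=1164/1157 → advance +1; mR−mL=20/89 → turn +1·90°
n=3: pose=(-4,-8,E); sL=5/4, sR=10/29; mL=-65/232, mR=10/29; mL+mR=15/232 → advance +1; mR−mL=5/8 → turn +1·90°
n=4: pose=(-3,-8,N); sL=8/5, sR=40/61; mL=-44/305, mR=40/61; mL+mR=156/305 → advance +1; mR−mL=4/5 → turn +1·90°
n=5: pose=(-3,-7,W); sL=20/41, sR=4; mL=154/41, mR=4; mL+mR=318/41 → advance +1; mR−mL=10/41 → turn +1·90°
n=6: pose=(-4,-7,S); sL=40/89, sR=8/13; mL=452/1157, mR=8/13; mL+mR=1164/1157 → advance +1; mR−mL=20/89 → turn +1·90°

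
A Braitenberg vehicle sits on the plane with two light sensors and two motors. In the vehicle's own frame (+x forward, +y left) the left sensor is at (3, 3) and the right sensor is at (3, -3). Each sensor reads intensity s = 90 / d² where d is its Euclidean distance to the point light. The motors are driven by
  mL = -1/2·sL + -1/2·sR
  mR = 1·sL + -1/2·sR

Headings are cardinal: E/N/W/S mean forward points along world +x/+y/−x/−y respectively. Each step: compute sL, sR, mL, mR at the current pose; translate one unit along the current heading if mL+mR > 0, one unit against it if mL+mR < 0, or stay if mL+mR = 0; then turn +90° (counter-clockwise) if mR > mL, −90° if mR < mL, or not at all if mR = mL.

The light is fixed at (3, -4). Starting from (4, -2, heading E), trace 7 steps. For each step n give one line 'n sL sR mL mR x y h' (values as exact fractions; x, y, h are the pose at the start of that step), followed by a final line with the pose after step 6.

0 90/41 90/17 -2610/697 -315/697 4 -2 E
1 45/17 45/17 -45/17 45/34 3 -2 N
2 90/13 18/5 -342/65 333/65 3 -3 W
3 9/2 45/4 -63/8 -9/8 4 -3 S
4 90/41 90/17 -2610/697 -315/697 4 -2 E
5 45/17 45/17 -45/17 45/34 3 -2 N
6 90/13 18/5 -342/65 333/65 3 -3 W
final 4 -3 S

n=0: pose=(4,-2,E); sL=90/41, sR=90/17; mL=-2610/697, mR=-315/697; mL+mR=-2925/697 → advance -1; mR−mL=135/41 → turn +1·90°
n=1: pose=(3,-2,N); sL=45/17, sR=45/17; mL=-45/17, mR=45/34; mL+mR=-45/34 → advance -1; mR−mL=135/34 → turn +1·90°
n=2: pose=(3,-3,W); sL=90/13, sR=18/5; mL=-342/65, mR=333/65; mL+mR=-9/65 → advance -1; mR−mL=135/13 → turn +1·90°
n=3: pose=(4,-3,S); sL=9/2, sR=45/4; mL=-63/8, mR=-9/8; mL+mR=-9 → advance -1; mR−mL=27/4 → turn +1·90°
n=4: pose=(4,-2,E); sL=90/41, sR=90/17; mL=-2610/697, mR=-315/697; mL+mR=-2925/697 → advance -1; mR−mL=135/41 → turn +1·90°
n=5: pose=(3,-2,N); sL=45/17, sR=45/17; mL=-45/17, mR=45/34; mL+mR=-45/34 → advance -1; mR−mL=135/34 → turn +1·90°
n=6: pose=(3,-3,W); sL=90/13, sR=18/5; mL=-342/65, mR=333/65; mL+mR=-9/65 → advance -1; mR−mL=135/13 → turn +1·90°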